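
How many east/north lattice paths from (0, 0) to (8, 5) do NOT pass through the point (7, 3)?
Number of paths = 927

Total paths from (0, 0) to (8, 5): C(13, 8) = 1287. Paths through (7, 3): (paths (0, 0) → (7, 3)) × (paths (7, 3) → (8, 5)) = C(10, 7) · C(3, 1) = 120 · 3 = 360. Avoidance count = 1287 − 360 = 927.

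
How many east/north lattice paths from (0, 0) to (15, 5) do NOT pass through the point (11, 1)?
Number of paths = 14664

Total paths from (0, 0) to (15, 5): C(20, 15) = 15504. Paths through (11, 1): (paths (0, 0) → (11, 1)) × (paths (11, 1) → (15, 5)) = C(12, 11) · C(8, 4) = 12 · 70 = 840. Avoidance count = 15504 − 840 = 14664.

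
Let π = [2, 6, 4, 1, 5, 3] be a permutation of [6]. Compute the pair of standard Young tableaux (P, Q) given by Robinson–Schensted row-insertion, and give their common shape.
P = [1, 3, 5] / [2, 4] / [6];  Q = [1, 2, 5] / [3, 6] / [4];  common shape = (3, 2, 1)

Row-insert the values π_1, π_2, … into P one at a time, bumping the leftmost entry strictly greater than the inserted value down to the next row. The recording tableau Q records, in position (i, j), the step at which that cell was added to P.
  Insert 2 (step 1): P = [2];  Q = [1]
  Insert 6 (step 2): P = [2, 6];  Q = [1, 2]
  Insert 4 (step 3): P = [2, 4] / [6];  Q = [1, 2] / [3]
  Insert 1 (step 4): P = [1, 4] / [2] / [6];  Q = [1, 2] / [3] / [4]
  Insert 5 (step 5): P = [1, 4, 5] / [2] / [6];  Q = [1, 2, 5] / [3] / [4]
  Insert 3 (step 6): P = [1, 3, 5] / [2, 4] / [6];  Q = [1, 2, 5] / [3, 6] / [4]
Final shape: (3, 2, 1).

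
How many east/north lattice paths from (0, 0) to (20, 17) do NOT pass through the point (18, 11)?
Number of paths = 14936644590

Total paths from (0, 0) to (20, 17): C(37, 20) = 15905368710. Paths through (18, 11): (paths (0, 0) → (18, 11)) × (paths (18, 11) → (20, 17)) = C(29, 18) · C(8, 2) = 34597290 · 28 = 968724120. Avoidance count = 15905368710 − 968724120 = 14936644590.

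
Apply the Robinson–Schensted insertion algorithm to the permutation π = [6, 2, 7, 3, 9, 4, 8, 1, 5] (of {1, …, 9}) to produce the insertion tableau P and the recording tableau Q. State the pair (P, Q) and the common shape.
P = [1, 3, 4, 5] / [2, 7, 8] / [6, 9];  Q = [1, 3, 5, 7] / [2, 4, 6] / [8, 9];  common shape = (4, 3, 2)

Row-insert the values π_1, π_2, … into P one at a time, bumping the leftmost entry strictly greater than the inserted value down to the next row. The recording tableau Q records, in position (i, j), the step at which that cell was added to P.
  Insert 6 (step 1): P = [6];  Q = [1]
  Insert 2 (step 2): P = [2] / [6];  Q = [1] / [2]
  Insert 7 (step 3): P = [2, 7] / [6];  Q = [1, 3] / [2]
  Insert 3 (step 4): P = [2, 3] / [6, 7];  Q = [1, 3] / [2, 4]
  Insert 9 (step 5): P = [2, 3, 9] / [6, 7];  Q = [1, 3, 5] / [2, 4]
  Insert 4 (step 6): P = [2, 3, 4] / [6, 7, 9];  Q = [1, 3, 5] / [2, 4, 6]
  Insert 8 (step 7): P = [2, 3, 4, 8] / [6, 7, 9];  Q = [1, 3, 5, 7] / [2, 4, 6]
  Insert 1 (step 8): P = [1, 3, 4, 8] / [2, 7, 9] / [6];  Q = [1, 3, 5, 7] / [2, 4, 6] / [8]
  Insert 5 (step 9): P = [1, 3, 4, 5] / [2, 7, 8] / [6, 9];  Q = [1, 3, 5, 7] / [2, 4, 6] / [8, 9]
Final shape: (4, 3, 2).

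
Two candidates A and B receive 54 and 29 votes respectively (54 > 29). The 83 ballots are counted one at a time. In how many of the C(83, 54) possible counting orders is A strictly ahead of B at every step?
Strict-lead orderings = 5822503531254673098000

Total orderings of the 83 votes with 54 for A: C(83, 54) = 19330711723765514685360. By the Bertrand ballot formula (Cycle Lemma / reflection principle), the number of orderings in which A is strictly ahead of B throughout is (p − q)/(p + q) · C(p + q, p) = (54 − 29)/(54 + 29) · 19330711723765514685360 = 5822503531254673098000.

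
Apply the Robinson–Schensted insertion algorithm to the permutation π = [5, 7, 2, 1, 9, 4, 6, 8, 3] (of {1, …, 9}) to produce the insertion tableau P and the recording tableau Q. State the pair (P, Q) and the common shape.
P = [1, 3, 6, 8] / [2, 4, 9] / [5, 7];  Q = [1, 2, 5, 8] / [3, 6, 7] / [4, 9];  common shape = (4, 3, 2)

Row-insert the values π_1, π_2, … into P one at a time, bumping the leftmost entry strictly greater than the inserted value down to the next row. The recording tableau Q records, in position (i, j), the step at which that cell was added to P.
  Insert 5 (step 1): P = [5];  Q = [1]
  Insert 7 (step 2): P = [5, 7];  Q = [1, 2]
  Insert 2 (step 3): P = [2, 7] / [5];  Q = [1, 2] / [3]
  Insert 1 (step 4): P = [1, 7] / [2] / [5];  Q = [1, 2] / [3] / [4]
  Insert 9 (step 5): P = [1, 7, 9] / [2] / [5];  Q = [1, 2, 5] / [3] / [4]
  Insert 4 (step 6): P = [1, 4, 9] / [2, 7] / [5];  Q = [1, 2, 5] / [3, 6] / [4]
  Insert 6 (step 7): P = [1, 4, 6] / [2, 7, 9] / [5];  Q = [1, 2, 5] / [3, 6, 7] / [4]
  Insert 8 (step 8): P = [1, 4, 6, 8] / [2, 7, 9] / [5];  Q = [1, 2, 5, 8] / [3, 6, 7] / [4]
  Insert 3 (step 9): P = [1, 3, 6, 8] / [2, 4, 9] / [5, 7];  Q = [1, 2, 5, 8] / [3, 6, 7] / [4, 9]
Final shape: (4, 3, 2).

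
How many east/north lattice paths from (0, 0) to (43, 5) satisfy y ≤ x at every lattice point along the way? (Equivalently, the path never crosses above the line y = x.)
Number of paths = 1517724

By the reflection principle (André's argument), the number of monotone paths to (43, 5) with n ≤ m that never go above y = x is C(48, 43) − C(48, 44) = 1712304 − 194580 = 1517724.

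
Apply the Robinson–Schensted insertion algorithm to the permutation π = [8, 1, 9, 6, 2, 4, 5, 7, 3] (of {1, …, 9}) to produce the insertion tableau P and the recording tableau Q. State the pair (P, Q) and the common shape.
P = [1, 2, 3, 5, 7] / [4, 9] / [6] / [8];  Q = [1, 3, 6, 7, 8] / [2, 4] / [5] / [9];  common shape = (5, 2, 1, 1)

Row-insert the values π_1, π_2, … into P one at a time, bumping the leftmost entry strictly greater than the inserted value down to the next row. The recording tableau Q records, in position (i, j), the step at which that cell was added to P.
  Insert 8 (step 1): P = [8];  Q = [1]
  Insert 1 (step 2): P = [1] / [8];  Q = [1] / [2]
  Insert 9 (step 3): P = [1, 9] / [8];  Q = [1, 3] / [2]
  Insert 6 (step 4): P = [1, 6] / [8, 9];  Q = [1, 3] / [2, 4]
  Insert 2 (step 5): P = [1, 2] / [6, 9] / [8];  Q = [1, 3] / [2, 4] / [5]
  Insert 4 (step 6): P = [1, 2, 4] / [6, 9] / [8];  Q = [1, 3, 6] / [2, 4] / [5]
  Insert 5 (step 7): P = [1, 2, 4, 5] / [6, 9] / [8];  Q = [1, 3, 6, 7] / [2, 4] / [5]
  Insert 7 (step 8): P = [1, 2, 4, 5, 7] / [6, 9] / [8];  Q = [1, 3, 6, 7, 8] / [2, 4] / [5]
  Insert 3 (step 9): P = [1, 2, 3, 5, 7] / [4, 9] / [6] / [8];  Q = [1, 3, 6, 7, 8] / [2, 4] / [5] / [9]
Final shape: (5, 2, 1, 1).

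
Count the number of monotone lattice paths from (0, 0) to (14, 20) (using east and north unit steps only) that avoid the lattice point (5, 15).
Number of paths = 1360936632

Total paths from (0, 0) to (14, 20): C(34, 14) = 1391975640. Paths through (5, 15): (paths (0, 0) → (5, 15)) × (paths (5, 15) → (14, 20)) = C(20, 5) · C(14, 9) = 15504 · 2002 = 31039008. Avoidance count = 1391975640 − 31039008 = 1360936632.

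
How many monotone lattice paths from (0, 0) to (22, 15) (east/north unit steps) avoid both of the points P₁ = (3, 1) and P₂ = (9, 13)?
Number of paths = 6044530740

Inclusion–exclusion. Total paths: C(37, 22) = 9364199760. Through P₁: C(4, 3)·C(33, 19) = 3275236800. Through P₂: C(22, 9)·C(15, 13) = 52229100. Since P₁ is strictly southwest of P₂, a monotone path through both must visit P₁ then P₂; paths through both = C(4, 3)·C(18, 6)·C(15, 13) = 7796880. Avoid both = 9364199760 − 3275236800 − 52229100 + 7796880 = 6044530740.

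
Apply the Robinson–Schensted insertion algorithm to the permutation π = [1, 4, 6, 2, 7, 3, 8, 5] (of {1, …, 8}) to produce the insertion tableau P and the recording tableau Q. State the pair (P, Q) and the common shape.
P = [1, 2, 3, 5, 8] / [4, 6, 7];  Q = [1, 2, 3, 5, 7] / [4, 6, 8];  common shape = (5, 3)

Row-insert the values π_1, π_2, … into P one at a time, bumping the leftmost entry strictly greater than the inserted value down to the next row. The recording tableau Q records, in position (i, j), the step at which that cell was added to P.
  Insert 1 (step 1): P = [1];  Q = [1]
  Insert 4 (step 2): P = [1, 4];  Q = [1, 2]
  Insert 6 (step 3): P = [1, 4, 6];  Q = [1, 2, 3]
  Insert 2 (step 4): P = [1, 2, 6] / [4];  Q = [1, 2, 3] / [4]
  Insert 7 (step 5): P = [1, 2, 6, 7] / [4];  Q = [1, 2, 3, 5] / [4]
  Insert 3 (step 6): P = [1, 2, 3, 7] / [4, 6];  Q = [1, 2, 3, 5] / [4, 6]
  Insert 8 (step 7): P = [1, 2, 3, 7, 8] / [4, 6];  Q = [1, 2, 3, 5, 7] / [4, 6]
  Insert 5 (step 8): P = [1, 2, 3, 5, 8] / [4, 6, 7];  Q = [1, 2, 3, 5, 7] / [4, 6, 8]
Final shape: (5, 3).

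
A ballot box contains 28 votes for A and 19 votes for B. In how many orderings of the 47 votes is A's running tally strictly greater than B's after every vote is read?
Strict-lead orderings = 1335293573130

Total orderings of the 47 votes with 28 for A: C(47, 28) = 6973199770790. By the Bertrand ballot formula (Cycle Lemma / reflection principle), the number of orderings in which A is strictly ahead of B throughout is (p − q)/(p + q) · C(p + q, p) = (28 − 19)/(28 + 19) · 6973199770790 = 1335293573130.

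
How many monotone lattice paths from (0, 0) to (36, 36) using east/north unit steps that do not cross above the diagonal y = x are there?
C_36 = 11959798385860453492

These NE paths below the diagonal are counted by the Catalan number C_n = (1/(n + 1)) · C(2n, n). For n = 36: C_36 = (1/37) · C(72, 36) = 442512540276836779204/37 = 11959798385860453492.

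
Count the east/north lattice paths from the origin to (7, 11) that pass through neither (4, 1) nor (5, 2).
Number of paths = 29789

Inclusion–exclusion. Total paths: C(18, 7) = 31824. Through P₁: C(5, 4)·C(13, 3) = 1430. Through P₂: C(7, 5)·C(11, 2) = 1155. Since P₁ is strictly southwest of P₂, a monotone path through both must visit P₁ then P₂; paths through both = C(5, 4)·C(2, 1)·C(11, 2) = 550. Avoid both = 31824 − 1430 − 1155 + 550 = 29789.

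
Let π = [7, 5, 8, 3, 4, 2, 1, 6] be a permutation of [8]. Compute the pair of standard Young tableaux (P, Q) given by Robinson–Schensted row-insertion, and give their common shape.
P = [1, 4, 6] / [2, 8] / [3] / [5] / [7];  Q = [1, 3, 8] / [2, 5] / [4] / [6] / [7];  common shape = (3, 2, 1, 1, 1)

Row-insert the values π_1, π_2, … into P one at a time, bumping the leftmost entry strictly greater than the inserted value down to the next row. The recording tableau Q records, in position (i, j), the step at which that cell was added to P.
  Insert 7 (step 1): P = [7];  Q = [1]
  Insert 5 (step 2): P = [5] / [7];  Q = [1] / [2]
  Insert 8 (step 3): P = [5, 8] / [7];  Q = [1, 3] / [2]
  Insert 3 (step 4): P = [3, 8] / [5] / [7];  Q = [1, 3] / [2] / [4]
  Insert 4 (step 5): P = [3, 4] / [5, 8] / [7];  Q = [1, 3] / [2, 5] / [4]
  Insert 2 (step 6): P = [2, 4] / [3, 8] / [5] / [7];  Q = [1, 3] / [2, 5] / [4] / [6]
  Insert 1 (step 7): P = [1, 4] / [2, 8] / [3] / [5] / [7];  Q = [1, 3] / [2, 5] / [4] / [6] / [7]
  Insert 6 (step 8): P = [1, 4, 6] / [2, 8] / [3] / [5] / [7];  Q = [1, 3, 8] / [2, 5] / [4] / [6] / [7]
Final shape: (3, 2, 1, 1, 1).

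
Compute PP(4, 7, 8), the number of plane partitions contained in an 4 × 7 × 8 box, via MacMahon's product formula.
PP(4, 7, 8) = 1318349483880

Evaluate the triple product over i = 1..4, j = 1..7, k = 1..8. The factors are (2/1) · (3/2) · (4/3) · (5/4) · (6/5) · (7/6) · (8/7) · (9/8) · … (224 factors total). The numerators and denominators telescope so the product is an integer; carrying out the multiplication exactly gives PP(4, 7, 8) = 1318349483880.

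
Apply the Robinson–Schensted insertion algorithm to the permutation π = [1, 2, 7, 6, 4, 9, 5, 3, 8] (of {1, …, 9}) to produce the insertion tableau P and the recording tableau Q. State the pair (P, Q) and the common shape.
P = [1, 2, 3, 5, 8] / [4, 9] / [6] / [7];  Q = [1, 2, 3, 6, 9] / [4, 7] / [5] / [8];  common shape = (5, 2, 1, 1)

Row-insert the values π_1, π_2, … into P one at a time, bumping the leftmost entry strictly greater than the inserted value down to the next row. The recording tableau Q records, in position (i, j), the step at which that cell was added to P.
  Insert 1 (step 1): P = [1];  Q = [1]
  Insert 2 (step 2): P = [1, 2];  Q = [1, 2]
  Insert 7 (step 3): P = [1, 2, 7];  Q = [1, 2, 3]
  Insert 6 (step 4): P = [1, 2, 6] / [7];  Q = [1, 2, 3] / [4]
  Insert 4 (step 5): P = [1, 2, 4] / [6] / [7];  Q = [1, 2, 3] / [4] / [5]
  Insert 9 (step 6): P = [1, 2, 4, 9] / [6] / [7];  Q = [1, 2, 3, 6] / [4] / [5]
  Insert 5 (step 7): P = [1, 2, 4, 5] / [6, 9] / [7];  Q = [1, 2, 3, 6] / [4, 7] / [5]
  Insert 3 (step 8): P = [1, 2, 3, 5] / [4, 9] / [6] / [7];  Q = [1, 2, 3, 6] / [4, 7] / [5] / [8]
  Insert 8 (step 9): P = [1, 2, 3, 5, 8] / [4, 9] / [6] / [7];  Q = [1, 2, 3, 6, 9] / [4, 7] / [5] / [8]
Final shape: (5, 2, 1, 1).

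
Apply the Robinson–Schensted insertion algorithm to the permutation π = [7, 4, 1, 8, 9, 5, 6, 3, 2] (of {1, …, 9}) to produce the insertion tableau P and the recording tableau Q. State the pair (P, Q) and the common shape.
P = [1, 2, 6] / [3, 5, 9] / [4, 8] / [7];  Q = [1, 4, 5] / [2, 6, 7] / [3, 8] / [9];  common shape = (3, 3, 2, 1)

Row-insert the values π_1, π_2, … into P one at a time, bumping the leftmost entry strictly greater than the inserted value down to the next row. The recording tableau Q records, in position (i, j), the step at which that cell was added to P.
  Insert 7 (step 1): P = [7];  Q = [1]
  Insert 4 (step 2): P = [4] / [7];  Q = [1] / [2]
  Insert 1 (step 3): P = [1] / [4] / [7];  Q = [1] / [2] / [3]
  Insert 8 (step 4): P = [1, 8] / [4] / [7];  Q = [1, 4] / [2] / [3]
  Insert 9 (step 5): P = [1, 8, 9] / [4] / [7];  Q = [1, 4, 5] / [2] / [3]
  Insert 5 (step 6): P = [1, 5, 9] / [4, 8] / [7];  Q = [1, 4, 5] / [2, 6] / [3]
  Insert 6 (step 7): P = [1, 5, 6] / [4, 8, 9] / [7];  Q = [1, 4, 5] / [2, 6, 7] / [3]
  Insert 3 (step 8): P = [1, 3, 6] / [4, 5, 9] / [7, 8];  Q = [1, 4, 5] / [2, 6, 7] / [3, 8]
  Insert 2 (step 9): P = [1, 2, 6] / [3, 5, 9] / [4, 8] / [7];  Q = [1, 4, 5] / [2, 6, 7] / [3, 8] / [9]
Final shape: (3, 3, 2, 1).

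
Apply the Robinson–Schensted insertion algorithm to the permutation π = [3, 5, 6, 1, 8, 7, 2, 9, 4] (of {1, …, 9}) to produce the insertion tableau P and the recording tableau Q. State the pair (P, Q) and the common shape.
P = [1, 2, 4, 7, 9] / [3, 5, 6] / [8];  Q = [1, 2, 3, 5, 8] / [4, 6, 9] / [7];  common shape = (5, 3, 1)

Row-insert the values π_1, π_2, … into P one at a time, bumping the leftmost entry strictly greater than the inserted value down to the next row. The recording tableau Q records, in position (i, j), the step at which that cell was added to P.
  Insert 3 (step 1): P = [3];  Q = [1]
  Insert 5 (step 2): P = [3, 5];  Q = [1, 2]
  Insert 6 (step 3): P = [3, 5, 6];  Q = [1, 2, 3]
  Insert 1 (step 4): P = [1, 5, 6] / [3];  Q = [1, 2, 3] / [4]
  Insert 8 (step 5): P = [1, 5, 6, 8] / [3];  Q = [1, 2, 3, 5] / [4]
  Insert 7 (step 6): P = [1, 5, 6, 7] / [3, 8];  Q = [1, 2, 3, 5] / [4, 6]
  Insert 2 (step 7): P = [1, 2, 6, 7] / [3, 5] / [8];  Q = [1, 2, 3, 5] / [4, 6] / [7]
  Insert 9 (step 8): P = [1, 2, 6, 7, 9] / [3, 5] / [8];  Q = [1, 2, 3, 5, 8] / [4, 6] / [7]
  Insert 4 (step 9): P = [1, 2, 4, 7, 9] / [3, 5, 6] / [8];  Q = [1, 2, 3, 5, 8] / [4, 6, 9] / [7]
Final shape: (5, 3, 1).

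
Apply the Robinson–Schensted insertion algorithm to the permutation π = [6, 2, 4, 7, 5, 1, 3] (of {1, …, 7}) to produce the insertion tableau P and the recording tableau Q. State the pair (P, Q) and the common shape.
P = [1, 3, 5] / [2, 4] / [6, 7];  Q = [1, 3, 4] / [2, 5] / [6, 7];  common shape = (3, 2, 2)

Row-insert the values π_1, π_2, … into P one at a time, bumping the leftmost entry strictly greater than the inserted value down to the next row. The recording tableau Q records, in position (i, j), the step at which that cell was added to P.
  Insert 6 (step 1): P = [6];  Q = [1]
  Insert 2 (step 2): P = [2] / [6];  Q = [1] / [2]
  Insert 4 (step 3): P = [2, 4] / [6];  Q = [1, 3] / [2]
  Insert 7 (step 4): P = [2, 4, 7] / [6];  Q = [1, 3, 4] / [2]
  Insert 5 (step 5): P = [2, 4, 5] / [6, 7];  Q = [1, 3, 4] / [2, 5]
  Insert 1 (step 6): P = [1, 4, 5] / [2, 7] / [6];  Q = [1, 3, 4] / [2, 5] / [6]
  Insert 3 (step 7): P = [1, 3, 5] / [2, 4] / [6, 7];  Q = [1, 3, 4] / [2, 5] / [6, 7]
Final shape: (3, 2, 2).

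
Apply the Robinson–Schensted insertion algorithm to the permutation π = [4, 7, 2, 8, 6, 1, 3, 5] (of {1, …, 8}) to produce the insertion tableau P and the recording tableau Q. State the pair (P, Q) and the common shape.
P = [1, 3, 5] / [2, 6, 8] / [4, 7];  Q = [1, 2, 4] / [3, 5, 8] / [6, 7];  common shape = (3, 3, 2)

Row-insert the values π_1, π_2, … into P one at a time, bumping the leftmost entry strictly greater than the inserted value down to the next row. The recording tableau Q records, in position (i, j), the step at which that cell was added to P.
  Insert 4 (step 1): P = [4];  Q = [1]
  Insert 7 (step 2): P = [4, 7];  Q = [1, 2]
  Insert 2 (step 3): P = [2, 7] / [4];  Q = [1, 2] / [3]
  Insert 8 (step 4): P = [2, 7, 8] / [4];  Q = [1, 2, 4] / [3]
  Insert 6 (step 5): P = [2, 6, 8] / [4, 7];  Q = [1, 2, 4] / [3, 5]
  Insert 1 (step 6): P = [1, 6, 8] / [2, 7] / [4];  Q = [1, 2, 4] / [3, 5] / [6]
  Insert 3 (step 7): P = [1, 3, 8] / [2, 6] / [4, 7];  Q = [1, 2, 4] / [3, 5] / [6, 7]
  Insert 5 (step 8): P = [1, 3, 5] / [2, 6, 8] / [4, 7];  Q = [1, 2, 4] / [3, 5, 8] / [6, 7]
Final shape: (3, 3, 2).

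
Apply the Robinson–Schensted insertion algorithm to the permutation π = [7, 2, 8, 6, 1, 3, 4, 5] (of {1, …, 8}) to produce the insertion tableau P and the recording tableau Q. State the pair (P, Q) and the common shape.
P = [1, 3, 4, 5] / [2, 6] / [7, 8];  Q = [1, 3, 7, 8] / [2, 4] / [5, 6];  common shape = (4, 2, 2)

Row-insert the values π_1, π_2, … into P one at a time, bumping the leftmost entry strictly greater than the inserted value down to the next row. The recording tableau Q records, in position (i, j), the step at which that cell was added to P.
  Insert 7 (step 1): P = [7];  Q = [1]
  Insert 2 (step 2): P = [2] / [7];  Q = [1] / [2]
  Insert 8 (step 3): P = [2, 8] / [7];  Q = [1, 3] / [2]
  Insert 6 (step 4): P = [2, 6] / [7, 8];  Q = [1, 3] / [2, 4]
  Insert 1 (step 5): P = [1, 6] / [2, 8] / [7];  Q = [1, 3] / [2, 4] / [5]
  Insert 3 (step 6): P = [1, 3] / [2, 6] / [7, 8];  Q = [1, 3] / [2, 4] / [5, 6]
  Insert 4 (step 7): P = [1, 3, 4] / [2, 6] / [7, 8];  Q = [1, 3, 7] / [2, 4] / [5, 6]
  Insert 5 (step 8): P = [1, 3, 4, 5] / [2, 6] / [7, 8];  Q = [1, 3, 7, 8] / [2, 4] / [5, 6]
Final shape: (4, 2, 2).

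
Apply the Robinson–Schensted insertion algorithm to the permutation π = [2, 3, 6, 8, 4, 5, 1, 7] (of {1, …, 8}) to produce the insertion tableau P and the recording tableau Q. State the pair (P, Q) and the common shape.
P = [1, 3, 4, 5, 7] / [2, 8] / [6];  Q = [1, 2, 3, 4, 8] / [5, 6] / [7];  common shape = (5, 2, 1)

Row-insert the values π_1, π_2, … into P one at a time, bumping the leftmost entry strictly greater than the inserted value down to the next row. The recording tableau Q records, in position (i, j), the step at which that cell was added to P.
  Insert 2 (step 1): P = [2];  Q = [1]
  Insert 3 (step 2): P = [2, 3];  Q = [1, 2]
  Insert 6 (step 3): P = [2, 3, 6];  Q = [1, 2, 3]
  Insert 8 (step 4): P = [2, 3, 6, 8];  Q = [1, 2, 3, 4]
  Insert 4 (step 5): P = [2, 3, 4, 8] / [6];  Q = [1, 2, 3, 4] / [5]
  Insert 5 (step 6): P = [2, 3, 4, 5] / [6, 8];  Q = [1, 2, 3, 4] / [5, 6]
  Insert 1 (step 7): P = [1, 3, 4, 5] / [2, 8] / [6];  Q = [1, 2, 3, 4] / [5, 6] / [7]
  Insert 7 (step 8): P = [1, 3, 4, 5, 7] / [2, 8] / [6];  Q = [1, 2, 3, 4, 8] / [5, 6] / [7]
Final shape: (5, 2, 1).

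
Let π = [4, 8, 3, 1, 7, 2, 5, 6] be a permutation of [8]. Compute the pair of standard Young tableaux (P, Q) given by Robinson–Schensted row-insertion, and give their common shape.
P = [1, 2, 5, 6] / [3, 7] / [4, 8];  Q = [1, 2, 7, 8] / [3, 5] / [4, 6];  common shape = (4, 2, 2)

Row-insert the values π_1, π_2, … into P one at a time, bumping the leftmost entry strictly greater than the inserted value down to the next row. The recording tableau Q records, in position (i, j), the step at which that cell was added to P.
  Insert 4 (step 1): P = [4];  Q = [1]
  Insert 8 (step 2): P = [4, 8];  Q = [1, 2]
  Insert 3 (step 3): P = [3, 8] / [4];  Q = [1, 2] / [3]
  Insert 1 (step 4): P = [1, 8] / [3] / [4];  Q = [1, 2] / [3] / [4]
  Insert 7 (step 5): P = [1, 7] / [3, 8] / [4];  Q = [1, 2] / [3, 5] / [4]
  Insert 2 (step 6): P = [1, 2] / [3, 7] / [4, 8];  Q = [1, 2] / [3, 5] / [4, 6]
  Insert 5 (step 7): P = [1, 2, 5] / [3, 7] / [4, 8];  Q = [1, 2, 7] / [3, 5] / [4, 6]
  Insert 6 (step 8): P = [1, 2, 5, 6] / [3, 7] / [4, 8];  Q = [1, 2, 7, 8] / [3, 5] / [4, 6]
Final shape: (4, 2, 2).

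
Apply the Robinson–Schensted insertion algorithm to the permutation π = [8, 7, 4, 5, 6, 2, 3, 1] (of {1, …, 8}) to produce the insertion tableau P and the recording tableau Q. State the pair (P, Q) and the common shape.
P = [1, 3, 6] / [2, 5] / [4] / [7] / [8];  Q = [1, 4, 5] / [2, 7] / [3] / [6] / [8];  common shape = (3, 2, 1, 1, 1)

Row-insert the values π_1, π_2, … into P one at a time, bumping the leftmost entry strictly greater than the inserted value down to the next row. The recording tableau Q records, in position (i, j), the step at which that cell was added to P.
  Insert 8 (step 1): P = [8];  Q = [1]
  Insert 7 (step 2): P = [7] / [8];  Q = [1] / [2]
  Insert 4 (step 3): P = [4] / [7] / [8];  Q = [1] / [2] / [3]
  Insert 5 (step 4): P = [4, 5] / [7] / [8];  Q = [1, 4] / [2] / [3]
  Insert 6 (step 5): P = [4, 5, 6] / [7] / [8];  Q = [1, 4, 5] / [2] / [3]
  Insert 2 (step 6): P = [2, 5, 6] / [4] / [7] / [8];  Q = [1, 4, 5] / [2] / [3] / [6]
  Insert 3 (step 7): P = [2, 3, 6] / [4, 5] / [7] / [8];  Q = [1, 4, 5] / [2, 7] / [3] / [6]
  Insert 1 (step 8): P = [1, 3, 6] / [2, 5] / [4] / [7] / [8];  Q = [1, 4, 5] / [2, 7] / [3] / [6] / [8]
Final shape: (3, 2, 1, 1, 1).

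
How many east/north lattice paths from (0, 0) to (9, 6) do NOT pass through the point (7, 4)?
Number of paths = 3025

Total paths from (0, 0) to (9, 6): C(15, 9) = 5005. Paths through (7, 4): (paths (0, 0) → (7, 4)) × (paths (7, 4) → (9, 6)) = C(11, 7) · C(4, 2) = 330 · 6 = 1980. Avoidance count = 5005 − 1980 = 3025.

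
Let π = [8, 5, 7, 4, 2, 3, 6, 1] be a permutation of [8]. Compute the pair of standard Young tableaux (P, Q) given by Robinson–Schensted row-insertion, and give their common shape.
P = [1, 3, 6] / [2, 7] / [4] / [5] / [8];  Q = [1, 3, 7] / [2, 6] / [4] / [5] / [8];  common shape = (3, 2, 1, 1, 1)

Row-insert the values π_1, π_2, … into P one at a time, bumping the leftmost entry strictly greater than the inserted value down to the next row. The recording tableau Q records, in position (i, j), the step at which that cell was added to P.
  Insert 8 (step 1): P = [8];  Q = [1]
  Insert 5 (step 2): P = [5] / [8];  Q = [1] / [2]
  Insert 7 (step 3): P = [5, 7] / [8];  Q = [1, 3] / [2]
  Insert 4 (step 4): P = [4, 7] / [5] / [8];  Q = [1, 3] / [2] / [4]
  Insert 2 (step 5): P = [2, 7] / [4] / [5] / [8];  Q = [1, 3] / [2] / [4] / [5]
  Insert 3 (step 6): P = [2, 3] / [4, 7] / [5] / [8];  Q = [1, 3] / [2, 6] / [4] / [5]
  Insert 6 (step 7): P = [2, 3, 6] / [4, 7] / [5] / [8];  Q = [1, 3, 7] / [2, 6] / [4] / [5]
  Insert 1 (step 8): P = [1, 3, 6] / [2, 7] / [4] / [5] / [8];  Q = [1, 3, 7] / [2, 6] / [4] / [5] / [8]
Final shape: (3, 2, 1, 1, 1).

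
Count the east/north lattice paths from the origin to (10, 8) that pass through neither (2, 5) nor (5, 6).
Number of paths = 32355

Inclusion–exclusion. Total paths: C(18, 10) = 43758. Through P₁: C(7, 2)·C(11, 8) = 3465. Through P₂: C(11, 5)·C(7, 5) = 9702. Since P₁ is strictly southwest of P₂, a monotone path through both must visit P₁ then P₂; paths through both = C(7, 2)·C(4, 3)·C(7, 5) = 1764. Avoid both = 43758 − 3465 − 9702 + 1764 = 32355.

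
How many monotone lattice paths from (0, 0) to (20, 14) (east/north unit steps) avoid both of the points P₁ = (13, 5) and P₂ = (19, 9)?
Number of paths = 1263312000

Inclusion–exclusion. Total paths: C(34, 20) = 1391975640. Through P₁: C(18, 13)·C(16, 7) = 98017920. Through P₂: C(28, 19)·C(6, 1) = 41441400. Since P₁ is strictly southwest of P₂, a monotone path through both must visit P₁ then P₂; paths through both = C(18, 13)·C(10, 6)·C(6, 1) = 10795680. Avoid both = 1391975640 − 98017920 − 41441400 + 10795680 = 1263312000.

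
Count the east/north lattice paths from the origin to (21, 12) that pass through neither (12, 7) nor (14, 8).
Number of paths = 198300564

Inclusion–exclusion. Total paths: C(33, 21) = 354817320. Through P₁: C(19, 12)·C(14, 9) = 100876776. Through P₂: C(22, 14)·C(11, 7) = 105524100. Since P₁ is strictly southwest of P₂, a monotone path through both must visit P₁ then P₂; paths through both = C(19, 12)·C(3, 2)·C(11, 7) = 49884120. Avoid both = 354817320 − 100876776 − 105524100 + 49884120 = 198300564.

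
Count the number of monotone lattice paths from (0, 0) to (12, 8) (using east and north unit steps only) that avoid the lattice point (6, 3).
Number of paths = 87162

Total paths from (0, 0) to (12, 8): C(20, 12) = 125970. Paths through (6, 3): (paths (0, 0) → (6, 3)) × (paths (6, 3) → (12, 8)) = C(9, 6) · C(11, 6) = 84 · 462 = 38808. Avoidance count = 125970 − 38808 = 87162.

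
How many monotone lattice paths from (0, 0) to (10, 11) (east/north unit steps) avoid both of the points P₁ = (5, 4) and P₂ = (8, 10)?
Number of paths = 153402

Inclusion–exclusion. Total paths: C(21, 10) = 352716. Through P₁: C(9, 5)·C(12, 5) = 99792. Through P₂: C(18, 8)·C(3, 2) = 131274. Since P₁ is strictly southwest of P₂, a monotone path through both must visit P₁ then P₂; paths through both = C(9, 5)·C(9, 3)·C(3, 2) = 31752. Avoid both = 352716 − 99792 − 131274 + 31752 = 153402.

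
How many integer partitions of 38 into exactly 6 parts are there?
p(38, 6 parts) = 1540

Partitions of n into exactly k parts are in bijection with partitions of n − k into at most k parts (subtract 1 from each part). So p(38, exactly 6) = p(32, parts ≤ 6). Computing via the recurrence p(m, j) = p(m, j−1) + p(m−j, j) gives 1540.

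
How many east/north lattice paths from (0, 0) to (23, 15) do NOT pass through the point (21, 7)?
Number of paths = 15418004760

Total paths from (0, 0) to (23, 15): C(38, 23) = 15471286560. Paths through (21, 7): (paths (0, 0) → (21, 7)) × (paths (21, 7) → (23, 15)) = C(28, 21) · C(10, 2) = 1184040 · 45 = 53281800. Avoidance count = 15471286560 − 53281800 = 15418004760.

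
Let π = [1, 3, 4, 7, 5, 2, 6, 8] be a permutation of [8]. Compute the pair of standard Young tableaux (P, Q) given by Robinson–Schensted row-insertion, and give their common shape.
P = [1, 2, 4, 5, 6, 8] / [3] / [7];  Q = [1, 2, 3, 4, 7, 8] / [5] / [6];  common shape = (6, 1, 1)

Row-insert the values π_1, π_2, … into P one at a time, bumping the leftmost entry strictly greater than the inserted value down to the next row. The recording tableau Q records, in position (i, j), the step at which that cell was added to P.
  Insert 1 (step 1): P = [1];  Q = [1]
  Insert 3 (step 2): P = [1, 3];  Q = [1, 2]
  Insert 4 (step 3): P = [1, 3, 4];  Q = [1, 2, 3]
  Insert 7 (step 4): P = [1, 3, 4, 7];  Q = [1, 2, 3, 4]
  Insert 5 (step 5): P = [1, 3, 4, 5] / [7];  Q = [1, 2, 3, 4] / [5]
  Insert 2 (step 6): P = [1, 2, 4, 5] / [3] / [7];  Q = [1, 2, 3, 4] / [5] / [6]
  Insert 6 (step 7): P = [1, 2, 4, 5, 6] / [3] / [7];  Q = [1, 2, 3, 4, 7] / [5] / [6]
  Insert 8 (step 8): P = [1, 2, 4, 5, 6, 8] / [3] / [7];  Q = [1, 2, 3, 4, 7, 8] / [5] / [6]
Final shape: (6, 1, 1).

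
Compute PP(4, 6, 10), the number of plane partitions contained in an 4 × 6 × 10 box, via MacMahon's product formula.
PP(4, 6, 10) = 3031952379456

Evaluate the triple product over i = 1..4, j = 1..6, k = 1..10. The factors are (2/1) · (3/2) · (4/3) · (5/4) · (6/5) · (7/6) · (8/7) · (9/8) · … (240 factors total). The numerators and denominators telescope so the product is an integer; carrying out the multiplication exactly gives PP(4, 6, 10) = 3031952379456.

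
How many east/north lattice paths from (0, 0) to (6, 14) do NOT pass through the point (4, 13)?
Number of paths = 31620

Total paths from (0, 0) to (6, 14): C(20, 6) = 38760. Paths through (4, 13): (paths (0, 0) → (4, 13)) × (paths (4, 13) → (6, 14)) = C(17, 4) · C(3, 2) = 2380 · 3 = 7140. Avoidance count = 38760 − 7140 = 31620.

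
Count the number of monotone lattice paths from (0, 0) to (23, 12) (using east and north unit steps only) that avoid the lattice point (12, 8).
Number of paths = 662502750

Total paths from (0, 0) to (23, 12): C(35, 23) = 834451800. Paths through (12, 8): (paths (0, 0) → (12, 8)) × (paths (12, 8) → (23, 12)) = C(20, 12) · C(15, 11) = 125970 · 1365 = 171949050. Avoidance count = 834451800 − 171949050 = 662502750.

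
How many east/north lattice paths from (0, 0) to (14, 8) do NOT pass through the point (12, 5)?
Number of paths = 257890

Total paths from (0, 0) to (14, 8): C(22, 14) = 319770. Paths through (12, 5): (paths (0, 0) → (12, 5)) × (paths (12, 5) → (14, 8)) = C(17, 12) · C(5, 2) = 6188 · 10 = 61880. Avoidance count = 319770 − 61880 = 257890.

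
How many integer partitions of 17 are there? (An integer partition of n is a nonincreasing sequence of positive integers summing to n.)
p(17) = 297

Compute p(n) via the recurrence p(n, m) = p(n, m−1) + p(n−m, m), where p(n, m) counts partitions of n with all parts ≤ m and p(n) = p(n, n). The base cases are p(0, m) = 1 and p(n, 0) = 0 for n > 0. Filling the table yields p(17) = 297. (Euler's pentagonal recurrence is an alternative.)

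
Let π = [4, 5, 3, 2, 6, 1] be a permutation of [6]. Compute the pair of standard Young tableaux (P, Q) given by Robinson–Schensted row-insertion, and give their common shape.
P = [1, 5, 6] / [2] / [3] / [4];  Q = [1, 2, 5] / [3] / [4] / [6];  common shape = (3, 1, 1, 1)

Row-insert the values π_1, π_2, … into P one at a time, bumping the leftmost entry strictly greater than the inserted value down to the next row. The recording tableau Q records, in position (i, j), the step at which that cell was added to P.
  Insert 4 (step 1): P = [4];  Q = [1]
  Insert 5 (step 2): P = [4, 5];  Q = [1, 2]
  Insert 3 (step 3): P = [3, 5] / [4];  Q = [1, 2] / [3]
  Insert 2 (step 4): P = [2, 5] / [3] / [4];  Q = [1, 2] / [3] / [4]
  Insert 6 (step 5): P = [2, 5, 6] / [3] / [4];  Q = [1, 2, 5] / [3] / [4]
  Insert 1 (step 6): P = [1, 5, 6] / [2] / [3] / [4];  Q = [1, 2, 5] / [3] / [4] / [6]
Final shape: (3, 1, 1, 1).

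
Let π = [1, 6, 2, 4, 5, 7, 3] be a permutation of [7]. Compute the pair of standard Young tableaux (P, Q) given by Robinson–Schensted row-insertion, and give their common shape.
P = [1, 2, 3, 5, 7] / [4] / [6];  Q = [1, 2, 4, 5, 6] / [3] / [7];  common shape = (5, 1, 1)

Row-insert the values π_1, π_2, … into P one at a time, bumping the leftmost entry strictly greater than the inserted value down to the next row. The recording tableau Q records, in position (i, j), the step at which that cell was added to P.
  Insert 1 (step 1): P = [1];  Q = [1]
  Insert 6 (step 2): P = [1, 6];  Q = [1, 2]
  Insert 2 (step 3): P = [1, 2] / [6];  Q = [1, 2] / [3]
  Insert 4 (step 4): P = [1, 2, 4] / [6];  Q = [1, 2, 4] / [3]
  Insert 5 (step 5): P = [1, 2, 4, 5] / [6];  Q = [1, 2, 4, 5] / [3]
  Insert 7 (step 6): P = [1, 2, 4, 5, 7] / [6];  Q = [1, 2, 4, 5, 6] / [3]
  Insert 3 (step 7): P = [1, 2, 3, 5, 7] / [4] / [6];  Q = [1, 2, 4, 5, 6] / [3] / [7]
Final shape: (5, 1, 1).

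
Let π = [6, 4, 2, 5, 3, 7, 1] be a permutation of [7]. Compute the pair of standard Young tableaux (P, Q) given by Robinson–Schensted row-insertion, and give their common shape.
P = [1, 3, 7] / [2, 5] / [4] / [6];  Q = [1, 4, 6] / [2, 5] / [3] / [7];  common shape = (3, 2, 1, 1)

Row-insert the values π_1, π_2, … into P one at a time, bumping the leftmost entry strictly greater than the inserted value down to the next row. The recording tableau Q records, in position (i, j), the step at which that cell was added to P.
  Insert 6 (step 1): P = [6];  Q = [1]
  Insert 4 (step 2): P = [4] / [6];  Q = [1] / [2]
  Insert 2 (step 3): P = [2] / [4] / [6];  Q = [1] / [2] / [3]
  Insert 5 (step 4): P = [2, 5] / [4] / [6];  Q = [1, 4] / [2] / [3]
  Insert 3 (step 5): P = [2, 3] / [4, 5] / [6];  Q = [1, 4] / [2, 5] / [3]
  Insert 7 (step 6): P = [2, 3, 7] / [4, 5] / [6];  Q = [1, 4, 6] / [2, 5] / [3]
  Insert 1 (step 7): P = [1, 3, 7] / [2, 5] / [4] / [6];  Q = [1, 4, 6] / [2, 5] / [3] / [7]
Final shape: (3, 2, 1, 1).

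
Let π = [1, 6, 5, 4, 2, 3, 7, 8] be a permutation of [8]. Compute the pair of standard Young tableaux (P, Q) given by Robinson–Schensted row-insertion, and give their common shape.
P = [1, 2, 3, 7, 8] / [4] / [5] / [6];  Q = [1, 2, 6, 7, 8] / [3] / [4] / [5];  common shape = (5, 1, 1, 1)

Row-insert the values π_1, π_2, … into P one at a time, bumping the leftmost entry strictly greater than the inserted value down to the next row. The recording tableau Q records, in position (i, j), the step at which that cell was added to P.
  Insert 1 (step 1): P = [1];  Q = [1]
  Insert 6 (step 2): P = [1, 6];  Q = [1, 2]
  Insert 5 (step 3): P = [1, 5] / [6];  Q = [1, 2] / [3]
  Insert 4 (step 4): P = [1, 4] / [5] / [6];  Q = [1, 2] / [3] / [4]
  Insert 2 (step 5): P = [1, 2] / [4] / [5] / [6];  Q = [1, 2] / [3] / [4] / [5]
  Insert 3 (step 6): P = [1, 2, 3] / [4] / [5] / [6];  Q = [1, 2, 6] / [3] / [4] / [5]
  Insert 7 (step 7): P = [1, 2, 3, 7] / [4] / [5] / [6];  Q = [1, 2, 6, 7] / [3] / [4] / [5]
  Insert 8 (step 8): P = [1, 2, 3, 7, 8] / [4] / [5] / [6];  Q = [1, 2, 6, 7, 8] / [3] / [4] / [5]
Final shape: (5, 1, 1, 1).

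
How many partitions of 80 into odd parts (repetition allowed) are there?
p_odd(80) = 77312

Enumerate partitions using only odd parts via the recurrence o(n, m) = o(n, m−2) + o(n−m, m) over odd m, starting from the largest odd part ≤ n. This gives p_odd(80) = 77312. (Euler's theorem: equals the count of distinct-part partitions.)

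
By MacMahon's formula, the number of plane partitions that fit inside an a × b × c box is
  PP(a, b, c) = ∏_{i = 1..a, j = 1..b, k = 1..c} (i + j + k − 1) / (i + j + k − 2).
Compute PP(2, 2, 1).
PP(2, 2, 1) = 6

Evaluate the triple product over i = 1..2, j = 1..2, k = 1..1. The factors are (2/1) · (3/2) · (3/2) · (4/3). The numerators and denominators telescope so the product is an integer; carrying out the multiplication exactly gives PP(2, 2, 1) = 6.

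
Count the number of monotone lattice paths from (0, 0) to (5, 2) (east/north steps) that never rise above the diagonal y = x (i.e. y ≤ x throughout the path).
Number of paths = 14

By the reflection principle (André's argument), the number of monotone paths to (5, 2) with n ≤ m that never go above y = x is C(7, 5) − C(7, 6) = 21 − 7 = 14.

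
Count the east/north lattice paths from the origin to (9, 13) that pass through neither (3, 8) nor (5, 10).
Number of paths = 350735

Inclusion–exclusion. Total paths: C(22, 9) = 497420. Through P₁: C(11, 3)·C(11, 6) = 76230. Through P₂: C(15, 5)·C(7, 4) = 105105. Since P₁ is strictly southwest of P₂, a monotone path through both must visit P₁ then P₂; paths through both = C(11, 3)·C(4, 2)·C(7, 4) = 34650. Avoid both = 497420 − 76230 − 105105 + 34650 = 350735.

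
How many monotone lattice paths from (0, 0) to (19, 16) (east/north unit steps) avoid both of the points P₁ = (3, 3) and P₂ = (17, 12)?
Number of paths = 2169368625

Inclusion–exclusion. Total paths: C(35, 19) = 4059928950. Through P₁: C(6, 3)·C(29, 16) = 1357278300. Through P₂: C(29, 17)·C(6, 2) = 778439025. Since P₁ is strictly southwest of P₂, a monotone path through both must visit P₁ then P₂; paths through both = C(6, 3)·C(23, 14)·C(6, 2) = 245157000. Avoid both = 4059928950 − 1357278300 − 778439025 + 245157000 = 2169368625.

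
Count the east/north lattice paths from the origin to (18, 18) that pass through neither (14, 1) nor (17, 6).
Number of paths = 9073744134

Inclusion–exclusion. Total paths: C(36, 18) = 9075135300. Through P₁: C(15, 14)·C(21, 4) = 89775. Through P₂: C(23, 17)·C(13, 1) = 1312311. Since P₁ is strictly southwest of P₂, a monotone path through both must visit P₁ then P₂; paths through both = C(15, 14)·C(8, 3)·C(13, 1) = 10920. Avoid both = 9075135300 − 89775 − 1312311 + 10920 = 9073744134.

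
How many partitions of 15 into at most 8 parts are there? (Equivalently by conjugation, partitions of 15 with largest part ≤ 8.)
p(15, parts ≤ 8) = 146

Partitions of 15 with all parts ≤ 8: 8+7, 8+6+1, 8+5+2, 8+5+1+1, 8+4+3, 8+4+2+1, 8+4+1+1+1, 8+3+3+1, 8+3+2+2, 8+3+2+1+1, 8+3+1+1+1+1, 8+2+2+2+1, 8+2+2+1+1+1, 8+2+1+1+1+1+1, 8+1+1+1+1+1+1+1, 7+7+1, 7+6+2, 7+6+1+1, 7+5+3, 7+5+2+1, 7+5+1+1+1, 7+4+4, 7+4+3+1, 7+4+2+2, 7+4+2+1+1, 7+4+1+1+1+1, 7+3+3+2, 7+3+3+1+1, 7+3+2+2+1, 7+3+2+1+1+1, … (146 total). Count = 146.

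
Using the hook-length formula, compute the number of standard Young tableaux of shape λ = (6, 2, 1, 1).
# SYT of shape (6, 2, 1, 1) = 350

Hook-length formula: f^λ = n! / Π hook(c), product over all cells c of the Young diagram. For λ = (6, 2, 1, 1), n = 10 boxes. Hook lengths by row (left-to-right, top-to-bottom): [9, 6, 4, 3, 2, 1]; [4, 1]; [2]; [1]. Product of hooks = 10368. So f^λ = 10! / 10368 = 3628800 / 10368 = 350.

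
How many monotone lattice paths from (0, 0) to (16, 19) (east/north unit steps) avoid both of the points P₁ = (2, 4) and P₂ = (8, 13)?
Number of paths = 2510917305

Inclusion–exclusion. Total paths: C(35, 16) = 4059928950. Through P₁: C(6, 2)·C(29, 14) = 1163381400. Through P₂: C(21, 8)·C(14, 8) = 611080470. Since P₁ is strictly southwest of P₂, a monotone path through both must visit P₁ then P₂; paths through both = C(6, 2)·C(15, 6)·C(14, 8) = 225450225. Avoid both = 4059928950 − 1163381400 − 611080470 + 225450225 = 2510917305.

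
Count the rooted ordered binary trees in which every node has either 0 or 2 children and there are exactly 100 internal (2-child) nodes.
C_100 = 896519947090131496687170070074100632420837521538745909320

These full binary trees are counted by the Catalan number C_n = (1/(n + 1)) · C(2n, n). For n = 100: C_100 = (1/101) · C(200, 100) = 90548514656103281165404177077484163874504589675413336841320/101 = 896519947090131496687170070074100632420837521538745909320.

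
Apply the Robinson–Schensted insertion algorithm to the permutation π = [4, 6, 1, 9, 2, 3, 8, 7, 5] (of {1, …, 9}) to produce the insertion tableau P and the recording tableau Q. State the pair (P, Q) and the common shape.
P = [1, 2, 3, 5] / [4, 6, 7] / [8] / [9];  Q = [1, 2, 4, 7] / [3, 5, 6] / [8] / [9];  common shape = (4, 3, 1, 1)

Row-insert the values π_1, π_2, … into P one at a time, bumping the leftmost entry strictly greater than the inserted value down to the next row. The recording tableau Q records, in position (i, j), the step at which that cell was added to P.
  Insert 4 (step 1): P = [4];  Q = [1]
  Insert 6 (step 2): P = [4, 6];  Q = [1, 2]
  Insert 1 (step 3): P = [1, 6] / [4];  Q = [1, 2] / [3]
  Insert 9 (step 4): P = [1, 6, 9] / [4];  Q = [1, 2, 4] / [3]
  Insert 2 (step 5): P = [1, 2, 9] / [4, 6];  Q = [1, 2, 4] / [3, 5]
  Insert 3 (step 6): P = [1, 2, 3] / [4, 6, 9];  Q = [1, 2, 4] / [3, 5, 6]
  Insert 8 (step 7): P = [1, 2, 3, 8] / [4, 6, 9];  Q = [1, 2, 4, 7] / [3, 5, 6]
  Insert 7 (step 8): P = [1, 2, 3, 7] / [4, 6, 8] / [9];  Q = [1, 2, 4, 7] / [3, 5, 6] / [8]
  Insert 5 (step 9): P = [1, 2, 3, 5] / [4, 6, 7] / [8] / [9];  Q = [1, 2, 4, 7] / [3, 5, 6] / [8] / [9]
Final shape: (4, 3, 1, 1).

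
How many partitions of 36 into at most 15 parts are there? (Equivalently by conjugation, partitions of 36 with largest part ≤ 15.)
p(36, parts ≤ 15) = 15272

Use the recurrence p(n, m) = p(n, m−1) + p(n−m, m): either the largest part is < m (count p(n, m−1)) or the largest part is exactly m (remove one copy of m, count p(n−m, m)). With p(0, ·) = 1 this gives p(36, parts ≤ 15) = 15272. (By conjugating Young diagrams, this also counts partitions of 36 into at most 15 parts.)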